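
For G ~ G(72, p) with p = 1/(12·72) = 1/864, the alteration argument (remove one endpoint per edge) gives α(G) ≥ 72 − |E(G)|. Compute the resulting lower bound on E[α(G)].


E[|E(G)|] = C(72, 2)·p = 2556 · (1/864) = 71/24.
E[α(G)] ≥ n − E[|E(G)|] = 72 − 71/24 = 1657/24.
Numerically: ≈ 69.04167.
(This is only a lower bound; the true E[α(G)] may be larger.)

E[α(G)] ≥ 1657/24 ≈ 69.04167.


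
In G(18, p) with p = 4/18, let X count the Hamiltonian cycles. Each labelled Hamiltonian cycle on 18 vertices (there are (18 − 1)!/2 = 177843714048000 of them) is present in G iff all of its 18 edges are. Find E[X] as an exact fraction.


K_18 has (18 − 1)!/2 = 177843714048000 labelled Hamiltonian cycles.
For each such Hamiltonian cycle H, let X_H = 1 if all 18 edges of H are present in G. Then P[X_H = 1] = p^{18} = (2/9)^{18} = 262144/150094635296999121.
Summing the indicators: E[X] = Σ_H E[X_H] = 177843714048000 · p^{18} = 177843714048000 · 262144/150094635296999121 = 63951526166528000/205891132094649.
Numerically: E[X] ≈ 310.61.

E[X] = 177843714048000 · (2/9)^{18} = 63951526166528000/205891132094649 ≈ 310.61.


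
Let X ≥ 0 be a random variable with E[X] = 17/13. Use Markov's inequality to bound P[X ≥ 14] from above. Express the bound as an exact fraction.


μ = E[X] = 17/13, a = 14.
Markov: P[X ≥ 14] ≤ μ/a = (17/13)/14 = 17/182.
Numerically: ≈ 0.0934.
(Since a = 14 > μ = 1.3077, the bound 17/182 is < 1 and informative.)

P[X ≥ 14] ≤ 17/182 ≈ 0.0934.


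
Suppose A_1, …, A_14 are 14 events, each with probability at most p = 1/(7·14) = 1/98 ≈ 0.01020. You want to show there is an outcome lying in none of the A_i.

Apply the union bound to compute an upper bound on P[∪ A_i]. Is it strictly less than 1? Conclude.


Union bound: P[∪_{i=1}^{14} A_i] ≤ Σ_i P[A_i] ≤ 14·p = 14·(1/98) = 1/7.
Numerically: 1/7 ≈ 0.14286.
Is 1/7 < 1? YES.
Since P[∪ A_i] ≤ 1/7 < 1, the complement has P[∩ A_i^c] ≥ 1 − 1/7 = 6/7 > 0, so some outcome avoids every A_i.

14·p = 1/7 ≈ 0.14286; existence CERTIFIED by the union bound.


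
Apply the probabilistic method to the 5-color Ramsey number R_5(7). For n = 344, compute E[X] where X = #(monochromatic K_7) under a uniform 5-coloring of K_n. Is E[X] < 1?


E[X] = C(344, 7) · 5^{1 − 21} = 106364775244728 · 5^{−20} = 106364775244728/95367431640625.
As a reduced fraction: E[X] = 106364775244728/95367431640625 ≈ 1.11532.
Is E[X] < 1? NO.
Since E[X] ≥ 1, the first-moment bound is inconclusive at n = 344; it does NOT by itself certify R_5(7) > 344.

E[X] = 106364775244728/95367431640625 ≈ 1.11532; E[X] ≥ 1; first-moment method inconclusive here.


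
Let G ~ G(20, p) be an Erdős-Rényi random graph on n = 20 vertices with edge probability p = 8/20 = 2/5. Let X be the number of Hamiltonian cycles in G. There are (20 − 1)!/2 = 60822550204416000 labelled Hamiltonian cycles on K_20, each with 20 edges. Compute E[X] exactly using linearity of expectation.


K_20 has (20 − 1)!/2 = 60822550204416000 labelled Hamiltonian cycles.
For each such Hamiltonian cycle H, let X_H = 1 if all 20 edges of H are present in G. Then P[X_H = 1] = p^{20} = (2/5)^{20} = 1048576/95367431640625.
By linearity of expectation: E[X] = Σ_H E[X_H] = 60822550204416000 · p^{20} = 60822550204416000 · 1048576/95367431640625 = 510216531225165692928/762939453125.
Numerically: E[X] ≈ 6.69e+08.

E[X] = 60822550204416000 · (2/5)^{20} = 510216531225165692928/762939453125 ≈ 6.69e+08.


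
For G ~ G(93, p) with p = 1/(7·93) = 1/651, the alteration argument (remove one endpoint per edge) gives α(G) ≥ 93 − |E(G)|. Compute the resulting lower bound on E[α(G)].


E[|E(G)|] = C(93, 2)·p = 4278 · (1/651) = 46/7.
E[α(G)] ≥ n − E[|E(G)|] = 93 − 46/7 = 605/7.
Numerically: ≈ 86.42857.
(This is only a lower bound; the true E[α(G)] may be larger.)

E[α(G)] ≥ 605/7 ≈ 86.42857.


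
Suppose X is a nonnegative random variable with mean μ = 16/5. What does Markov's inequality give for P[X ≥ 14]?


μ = E[X] = 16/5, a = 14.
Markov: P[X ≥ 14] ≤ μ/a = (16/5)/14 = 8/35.
Numerically: ≈ 0.228571.
(Since a = 14 > μ = 3.200000, the bound 8/35 is < 1 and informative.)

P[X ≥ 14] ≤ 8/35 ≈ 0.228571.


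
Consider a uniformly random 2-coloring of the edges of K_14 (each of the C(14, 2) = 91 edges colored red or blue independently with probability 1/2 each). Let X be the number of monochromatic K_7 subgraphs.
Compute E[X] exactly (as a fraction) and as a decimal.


Let X = Σ_S X_S over the C(14, 7) = 3432 subsets S of size 7, where X_S = 1 if the K_7 on S is monochromatic.
For a fixed S, the K_7 on S has C(7, 2) = 21 edges. P[all 21 edges red] = (1/2)^21, and likewise for blue, so P[monochromatic] = 2·(1/2)^21 = 2^{1 − 21} = 1/1048576.
By linearity: E[X] = C(14, 7) · 2^{1 − 21} = 3432 · 1/1048576 = 429/131072.
Numerically: E[X] ≈ 0.003273.

E[X] = C(14,7)·2^(1−C(7,2)) = 429/131072 ≈ 0.003273.


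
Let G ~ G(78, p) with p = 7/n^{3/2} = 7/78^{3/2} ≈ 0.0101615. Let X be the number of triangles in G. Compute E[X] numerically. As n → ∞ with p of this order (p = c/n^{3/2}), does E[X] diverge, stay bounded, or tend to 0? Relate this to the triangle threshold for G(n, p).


Number of potential triangles: C(78, 3) = 76076.
Each occurs with probability p³ ≈ (0.0101615)³ ≈ 1.04922446e-06.
By linearity: E[X] = C(78, 3)·p³ ≈ 76076 · 1.04922446e-06 ≈ 0.079821.
Since α = 3/2 > 1, p = c/n^{3/2} = o(1/n) is below the triangle threshold p ~ 1/n. Asymptotically E[X] ~ (c³/6)·n^{3(1−α)} = (7³/6)·n^{-1.5} → 0, so by Markov's inequality G has no triangles w.h.p.

E[X] ≈ 0.079821; in regime p = Θ(1/n^{3/2}) E[X] tends to 0 (below the triangle threshold p ~ 1/n).


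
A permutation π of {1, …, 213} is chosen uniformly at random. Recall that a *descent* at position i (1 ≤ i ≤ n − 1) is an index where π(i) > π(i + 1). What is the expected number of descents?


Write X = Σ X_I over i = 1, …, 212, with X_I the indicator of one descent.
There are 212 indicators.
For each fixed i, the pair (π(i), π(i+1)) is a uniformly random ordered pair of distinct values from {1, …, 213}; by symmetry P[π(i) > π(i+1)] = 1/2.
By linearity: E[X] = 212 · (1/2) = (213 − 1) · (1/2) = 106 ≈ 106.000.

E[X] = 106 = 106.000.


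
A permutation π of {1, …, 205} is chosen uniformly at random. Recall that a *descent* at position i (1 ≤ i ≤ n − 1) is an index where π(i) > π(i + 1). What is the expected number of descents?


Write X = Σ X_I over i = 1, …, 204, with X_I the indicator of one descent.
There are 204 indicators.
For each fixed i, the pair (π(i), π(i+1)) is a uniformly random ordered pair of distinct values from {1, …, 205}; by symmetry P[π(i) > π(i+1)] = 1/2.
By linearity: E[X] = 204 · (1/2) = (205 − 1) · (1/2) = 102 ≈ 102.000.

E[X] = 102 = 102.000.


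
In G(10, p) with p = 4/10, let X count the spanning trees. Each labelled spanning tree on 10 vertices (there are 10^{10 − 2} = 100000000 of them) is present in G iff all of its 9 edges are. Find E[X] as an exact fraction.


K_10 has 10^{10 − 2} = 100000000 labelled spanning trees.
For each such spanning tree H, let X_H = 1 if all 9 edges of H are present in G. Then P[X_H = 1] = p^{9} = (2/5)^{9} = 512/1953125.
Summing the indicators: E[X] = Σ_H E[X_H] = 100000000 · p^{9} = 100000000 · 512/1953125 = 131072/5.
Numerically: E[X] ≈ 26214.

E[X] = 100000000 · (2/5)^{9} = 131072/5 ≈ 26214.


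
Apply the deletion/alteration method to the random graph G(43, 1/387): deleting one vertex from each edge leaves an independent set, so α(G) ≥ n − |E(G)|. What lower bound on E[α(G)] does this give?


E[|E(G)|] = C(43, 2)·p = 903 · (1/387) = 7/3.
E[α(G)] ≥ n − E[|E(G)|] = 43 − 7/3 = 122/3.
Numerically: ≈ 40.667.
(This is only a lower bound; the true E[α(G)] may be larger.)

E[α(G)] ≥ 122/3 ≈ 40.667.


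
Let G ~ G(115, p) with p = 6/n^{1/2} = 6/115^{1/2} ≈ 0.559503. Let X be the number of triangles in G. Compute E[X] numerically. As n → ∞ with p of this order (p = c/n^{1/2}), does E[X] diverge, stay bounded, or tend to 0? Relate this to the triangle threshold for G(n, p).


Number of potential triangles: C(115, 3) = 246905.
Each occurs with probability p³ ≈ (0.559503)³ ≈ 1.75148729e-01.
By linearity: E[X] = C(115, 3)·p³ ≈ 246905 · 1.75148729e-01 ≈ 43245.096983.
Since α = 1/2 < 1, p = c/n^{1/2} ≫ 1/n is above the triangle threshold p ~ 1/n. Asymptotically E[X] ~ (c³/6)·n^{3(1−α)} = (6³/6)·n^{1.5} → ∞; triangles are abundant w.h.p.

E[X] ≈ 43245.096983; in regime p = Θ(1/n^{1/2}) E[X] diverges (above the triangle threshold p ~ 1/n).


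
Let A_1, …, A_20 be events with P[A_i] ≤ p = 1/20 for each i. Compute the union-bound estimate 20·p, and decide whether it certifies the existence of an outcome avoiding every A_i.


Union bound: P[∪_{i=1}^{20} A_i] ≤ Σ_i P[A_i] ≤ 20·p = 20·(1/20) = 1.
Numerically: 1 ≈ 1.000.
Is 1 < 1? NO.
Since the bound 1 is ≥ 1, the union bound is uninformative here; it does NOT by itself certify existence.

20·p = 1 ≈ 1.000; existence NOT certified by the union bound.


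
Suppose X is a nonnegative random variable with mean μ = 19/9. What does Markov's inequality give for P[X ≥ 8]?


μ = E[X] = 19/9, a = 8.
Markov: P[X ≥ 8] ≤ μ/a = (19/9)/8 = 19/72.
Numerically: ≈ 0.26389.
(Since a = 8 > μ = 2.11111, the bound 19/72 is < 1 and informative.)

P[X ≥ 8] ≤ 19/72 ≈ 0.26389.


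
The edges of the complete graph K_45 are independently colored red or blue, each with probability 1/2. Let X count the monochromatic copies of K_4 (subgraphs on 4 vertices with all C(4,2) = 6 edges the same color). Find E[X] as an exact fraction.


Let X = Σ_S X_S over the C(45, 4) = 148995 subsets S of size 4, where X_S = 1 if the K_4 on S is monochromatic.
For a fixed S, the K_4 on S has C(4, 2) = 6 edges. P[all 6 edges red] = (1/2)^6, and likewise for blue, so P[monochromatic] = 2·(1/2)^6 = 2^{1 − 6} = 1/32.
Summing: E[X] = C(45, 4) · 2^{1 − 6} = 148995 · 1/32 = 148995/32.
Numerically: E[X] ≈ 4656.0938.

E[X] = C(45,4)·2^(1−C(4,2)) = 148995/32 ≈ 4656.0938.


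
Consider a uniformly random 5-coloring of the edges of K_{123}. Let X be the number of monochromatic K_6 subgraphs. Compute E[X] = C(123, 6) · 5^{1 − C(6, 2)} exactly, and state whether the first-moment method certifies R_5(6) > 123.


E[X] = C(123, 6) · 5^{1 − 15} = 4249404082 · 5^{−14} = 4249404082/6103515625.
As a reduced fraction: E[X] = 4249404082/6103515625 ≈ 0.696222.
Is E[X] < 1? YES.
Since E[X] < 1, there exists a 5-coloring of K_{123} with no monochromatic K_6; hence R_5(6) > 123.

E[X] = 4249404082/6103515625 ≈ 0.696222; E[X] < 1, so R_5(6) > 123.


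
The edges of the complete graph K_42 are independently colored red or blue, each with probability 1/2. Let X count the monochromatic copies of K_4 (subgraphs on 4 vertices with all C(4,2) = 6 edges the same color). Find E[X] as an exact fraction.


Let X = Σ_S X_S over the C(42, 4) = 111930 subsets S of size 4, where X_S = 1 if the K_4 on S is monochromatic.
For a fixed S, the K_4 on S has C(4, 2) = 6 edges. P[all 6 edges red] = (1/2)^6, and likewise for blue, so P[monochromatic] = 2·(1/2)^6 = 2^{1 − 6} = 1/32.
By linearity: E[X] = C(42, 4) · 2^{1 − 6} = 111930 · 1/32 = 55965/16.
Numerically: E[X] ≈ 3497.81250.

E[X] = C(42,4)·2^(1−C(4,2)) = 55965/16 ≈ 3497.81250.


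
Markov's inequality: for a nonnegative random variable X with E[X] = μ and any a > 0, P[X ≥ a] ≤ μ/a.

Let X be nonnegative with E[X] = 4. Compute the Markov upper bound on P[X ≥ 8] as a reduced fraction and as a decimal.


μ = E[X] = 4, a = 8.
Markov: P[X ≥ 8] ≤ μ/a = (4)/8 = 1/2.
Numerically: ≈ 0.500000.
(Since a = 8 > μ = 4.000000, the bound 1/2 is < 1 and informative.)

P[X ≥ 8] ≤ 1/2 ≈ 0.500000.


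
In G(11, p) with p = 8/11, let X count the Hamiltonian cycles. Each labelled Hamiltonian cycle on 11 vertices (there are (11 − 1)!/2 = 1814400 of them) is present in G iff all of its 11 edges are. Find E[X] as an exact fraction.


K_11 has (11 − 1)!/2 = 1814400 labelled Hamiltonian cycles.
For each such Hamiltonian cycle H, let X_H = 1 if all 11 edges of H are present in G. Then P[X_H = 1] = p^{11} = (8/11)^{11} = 8589934592/285311670611.
By linearity: E[X] = Σ_H E[X_H] = 1814400 · p^{11} = 1814400 · 8589934592/285311670611 = 15585577323724800/285311670611.
Numerically: E[X] ≈ 5.463e+04.

E[X] = 1814400 · (8/11)^{11} = 15585577323724800/285311670611 ≈ 5.463e+04.


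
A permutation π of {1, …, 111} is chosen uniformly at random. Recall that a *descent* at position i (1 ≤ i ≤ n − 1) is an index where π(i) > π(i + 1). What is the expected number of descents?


Write X = Σ X_I over i = 1, …, 110, with X_I the indicator of one descent.
There are 110 indicators.
For each fixed i, the pair (π(i), π(i+1)) is a uniformly random ordered pair of distinct values from {1, …, 111}; by symmetry P[π(i) > π(i+1)] = 1/2.
By linearity: E[X] = 110 · (1/2) = (111 − 1) · (1/2) = 55 ≈ 55.000.

E[X] = 55 = 55.000.


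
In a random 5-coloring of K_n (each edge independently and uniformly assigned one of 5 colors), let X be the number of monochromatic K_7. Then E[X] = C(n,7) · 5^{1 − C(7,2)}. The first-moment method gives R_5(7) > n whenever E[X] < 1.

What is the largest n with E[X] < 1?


We need C(n, 7) · 5^{1 − 21} < 1, i.e. C(n, 7) < 5^{21 − 1} = 95367431640625.
Check values of n near the boundary:
  n = 336: C(336, 7) = 90079147136880; 90079147136880 < 95367431640625? YES
  n = 337: C(337, 7) = 91989916924632; 91989916924632 < 95367431640625? YES
  n = 338: C(338, 7) = 93935323022736; 93935323022736 < 95367431640625? YES
  n = 339: C(339, 7) = 95915887062372; 95915887062372 < 95367431640625? NO
  n = 340: C(340, 7) = 97932136940560; 97932136940560 < 95367431640625? NO
  n = 341: C(341, 7) = 99984606876440; 99984606876440 < 95367431640625? NO
The largest n with C(n, 7) < 95367431640625 is n = 338 (where E[X] = 93935323022736/95367431640625 ≈ 0.985). Hence R_5(7) > 338, i.e. R_5(7) ≥ 339.

Largest n = 338; hence R_5(7) > 338.


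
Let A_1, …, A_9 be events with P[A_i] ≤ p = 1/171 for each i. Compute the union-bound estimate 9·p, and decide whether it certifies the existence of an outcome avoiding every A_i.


Union bound: P[∪_{i=1}^{9} A_i] ≤ Σ_i P[A_i] ≤ 9·p = 9·(1/171) = 1/19.
Numerically: 1/19 ≈ 0.053.
Is 1/19 < 1? YES.
Since P[∪ A_i] ≤ 1/19 < 1, the complement has P[∩ A_i^c] ≥ 1 − 1/19 = 18/19 > 0, so some outcome avoids every A_i.

9·p = 1/19 ≈ 0.053; existence CERTIFIED by the union bound.


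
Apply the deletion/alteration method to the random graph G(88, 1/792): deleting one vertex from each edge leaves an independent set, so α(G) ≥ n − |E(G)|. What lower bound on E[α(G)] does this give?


E[|E(G)|] = C(88, 2)·p = 3828 · (1/792) = 29/6.
E[α(G)] ≥ n − E[|E(G)|] = 88 − 29/6 = 499/6.
Numerically: ≈ 83.167.
(This is only a lower bound; the true E[α(G)] may be larger.)

E[α(G)] ≥ 499/6 ≈ 83.167.


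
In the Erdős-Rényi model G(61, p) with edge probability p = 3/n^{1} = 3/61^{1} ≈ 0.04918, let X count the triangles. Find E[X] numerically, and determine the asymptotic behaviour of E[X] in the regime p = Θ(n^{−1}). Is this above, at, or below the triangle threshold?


Number of potential triangles: C(61, 3) = 35990.
Each occurs with probability p³ ≈ (0.04918)³ ≈ 1.1895269e-04.
By linearity: E[X] = C(61, 3)·p³ ≈ 35990 · 1.1895269e-04 ≈ 4.28111.
Here α = 1, so p = 3/n is exactly at the triangle threshold p ~ 1/n. Asymptotically E[X] → c³/6 = 3³/6 = 9/2 ≈ 4.50000, a bounded constant. In this regime the triangle count is asymptotically Poisson(c³/6).

E[X] ≈ 4.28111; in regime p = Θ(1/n^{1}) E[X] stays bounded (at the triangle threshold p ~ 1/n).


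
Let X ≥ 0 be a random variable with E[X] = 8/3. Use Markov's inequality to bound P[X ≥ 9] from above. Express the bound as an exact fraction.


μ = E[X] = 8/3, a = 9.
Markov: P[X ≥ 9] ≤ μ/a = (8/3)/9 = 8/27.
Numerically: ≈ 0.296296.
(Since a = 9 > μ = 2.666667, the bound 8/27 is < 1 and informative.)

P[X ≥ 9] ≤ 8/27 ≈ 0.296296.


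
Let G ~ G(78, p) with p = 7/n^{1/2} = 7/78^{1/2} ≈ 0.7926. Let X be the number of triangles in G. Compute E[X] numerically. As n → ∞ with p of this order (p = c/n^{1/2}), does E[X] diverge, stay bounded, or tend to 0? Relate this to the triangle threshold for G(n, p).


Number of potential triangles: C(78, 3) = 76076.
Each occurs with probability p³ ≈ (0.7926)³ ≈ 4.979116e-01.
By linearity: E[X] = C(78, 3)·p³ ≈ 76076 · 4.979116e-01 ≈ 37879.1204.
Since α = 1/2 < 1, p = c/n^{1/2} ≫ 1/n is above the triangle threshold p ~ 1/n. Asymptotically E[X] ~ (c³/6)·n^{3(1−α)} = (7³/6)·n^{1.5} → ∞; triangles are abundant w.h.p.

E[X] ≈ 37879.1204; in regime p = Θ(1/n^{1/2}) E[X] diverges (above the triangle threshold p ~ 1/n).


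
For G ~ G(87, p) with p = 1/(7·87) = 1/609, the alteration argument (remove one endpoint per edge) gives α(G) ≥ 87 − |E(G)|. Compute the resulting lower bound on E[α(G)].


E[|E(G)|] = C(87, 2)·p = 3741 · (1/609) = 43/7.
E[α(G)] ≥ n − E[|E(G)|] = 87 − 43/7 = 566/7.
Numerically: ≈ 80.8571.
(This is only a lower bound; the true E[α(G)] may be larger.)

E[α(G)] ≥ 566/7 ≈ 80.8571.


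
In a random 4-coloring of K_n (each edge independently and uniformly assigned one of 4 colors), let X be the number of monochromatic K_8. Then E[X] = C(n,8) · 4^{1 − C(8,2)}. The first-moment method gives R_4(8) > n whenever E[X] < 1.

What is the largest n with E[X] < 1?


We need C(n, 8) · 4^{1 − 28} < 1, i.e. C(n, 8) < 4^{28 − 1} = 18014398509481984.
Check values of n near the boundary:
  n = 403: C(403, 8) = 16090020602228430; 16090020602228430 < 18014398509481984? YES
  n = 404: C(404, 8) = 16415071523485570; 16415071523485570 < 18014398509481984? YES
  n = 405: C(405, 8) = 16745853821188050; 16745853821188050 < 18014398509481984? YES
  n = 406: C(406, 8) = 17082453897995850; 17082453897995850 < 18014398509481984? YES
  n = 407: C(407, 8) = 17424959239309050; 17424959239309050 < 18014398509481984? YES
  n = 408: C(408, 8) = 17773458424095231; 17773458424095231 < 18014398509481984? YES
  n = 409: C(409, 8) = 18128041135797879; 18128041135797879 < 18014398509481984? NO
  n = 410: C(410, 8) = 18488798173326195; 18488798173326195 < 18014398509481984? NO
  n = 411: C(411, 8) = 18855821462126715; 18855821462126715 < 18014398509481984? NO
The largest n with C(n, 8) < 18014398509481984 is n = 408 (where E[X] = 17773458424095231/18014398509481984 ≈ 0.98663). Hence R_4(8) > 408, i.e. R_4(8) ≥ 409.

Largest n = 408; hence R_4(8) > 408.


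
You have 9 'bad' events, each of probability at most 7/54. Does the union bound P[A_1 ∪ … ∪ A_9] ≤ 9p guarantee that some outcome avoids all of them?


Union bound: P[∪_{i=1}^{9} A_i] ≤ Σ_i P[A_i] ≤ 9·p = 9·(7/54) = 7/6.
Numerically: 7/6 ≈ 1.167.
Is 7/6 < 1? NO.
Since the bound 7/6 is ≥ 1, the union bound is uninformative here; it does NOT by itself certify existence.

9·p = 7/6 ≈ 1.167; existence NOT certified by the union bound.


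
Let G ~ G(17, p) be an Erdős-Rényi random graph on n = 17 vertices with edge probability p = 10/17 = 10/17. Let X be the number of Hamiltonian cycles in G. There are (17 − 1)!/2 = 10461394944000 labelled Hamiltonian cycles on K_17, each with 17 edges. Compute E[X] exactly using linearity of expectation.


K_17 has (17 − 1)!/2 = 10461394944000 labelled Hamiltonian cycles.
For each such Hamiltonian cycle H, let X_H = 1 if all 17 edges of H are present in G. Then P[X_H = 1] = p^{17} = (10/17)^{17} = 100000000000000000/827240261886336764177.
By linearity: E[X] = Σ_H E[X_H] = 10461394944000 · p^{17} = 10461394944000 · 100000000000000000/827240261886336764177 = 1046139494400000000000000000000/827240261886336764177.
Numerically: E[X] ≈ 1.2646e+09.

E[X] = 10461394944000 · (10/17)^{17} = 1046139494400000000000000000000/827240261886336764177 ≈ 1.2646e+09.


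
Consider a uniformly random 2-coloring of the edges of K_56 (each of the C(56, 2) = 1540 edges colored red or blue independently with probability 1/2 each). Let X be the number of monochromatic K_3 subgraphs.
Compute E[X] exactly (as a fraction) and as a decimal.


Let X = Σ_S X_S over the C(56, 3) = 27720 subsets S of size 3, where X_S = 1 if the K_3 on S is monochromatic.
For a fixed S, the K_3 on S has C(3, 2) = 3 edges. P[all 3 edges red] = (1/2)^3, and likewise for blue, so P[monochromatic] = 2·(1/2)^3 = 2^{1 − 3} = 1/4.
By linearity of expectation: E[X] = C(56, 3) · 2^{1 − 3} = 27720 · 1/4 = 6930.
Numerically: E[X] ≈ 6930.000000.

E[X] = C(56,3)·2^(1−C(3,2)) = 6930 ≈ 6930.000000.


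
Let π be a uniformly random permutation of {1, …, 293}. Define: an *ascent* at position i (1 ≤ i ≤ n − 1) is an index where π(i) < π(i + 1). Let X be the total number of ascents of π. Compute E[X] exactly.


Write X = Σ X_I over i = 1, …, 292, with X_I the indicator of one ascent.
There are 292 indicators.
For each fixed i, the pair (π(i), π(i+1)) is a uniformly random ordered pair of distinct values from {1, …, 293}; by symmetry P[π(i) < π(i+1)] = 1/2.
By linearity: E[X] = 292 · (1/2) = (293 − 1) · (1/2) = 146 ≈ 146.0000.

E[X] = 146 = 146.0000.


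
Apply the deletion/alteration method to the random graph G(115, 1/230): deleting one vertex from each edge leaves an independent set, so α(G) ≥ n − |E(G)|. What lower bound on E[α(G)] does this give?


E[|E(G)|] = C(115, 2)·p = 6555 · (1/230) = 57/2.
E[α(G)] ≥ n − E[|E(G)|] = 115 − 57/2 = 173/2.
Numerically: ≈ 86.500.
(This is only a lower bound; the true E[α(G)] may be larger.)

E[α(G)] ≥ 173/2 ≈ 86.500.


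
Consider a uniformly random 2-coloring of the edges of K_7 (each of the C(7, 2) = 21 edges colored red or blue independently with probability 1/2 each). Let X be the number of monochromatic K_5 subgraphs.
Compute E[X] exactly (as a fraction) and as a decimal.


Let X = Σ_S X_S over the C(7, 5) = 21 subsets S of size 5, where X_S = 1 if the K_5 on S is monochromatic.
For a fixed S, the K_5 on S has C(5, 2) = 10 edges. P[all 10 edges red] = (1/2)^10, and likewise for blue, so P[monochromatic] = 2·(1/2)^10 = 2^{1 − 10} = 1/512.
Summing: E[X] = C(7, 5) · 2^{1 − 10} = 21 · 1/512 = 21/512.
Numerically: E[X] ≈ 0.0410.

E[X] = C(7,5)·2^(1−C(5,2)) = 21/512 ≈ 0.0410.


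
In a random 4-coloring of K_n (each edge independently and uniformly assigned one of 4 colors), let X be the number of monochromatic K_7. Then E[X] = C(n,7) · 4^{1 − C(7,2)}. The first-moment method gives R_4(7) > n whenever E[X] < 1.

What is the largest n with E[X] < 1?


We need C(n, 7) · 4^{1 − 21} < 1, i.e. C(n, 7) < 4^{21 − 1} = 1099511627776.
Check values of n near the boundary:
  n = 176: C(176, 7) = 919790691600; 919790691600 < 1099511627776? YES
  n = 177: C(177, 7) = 957664425960; 957664425960 < 1099511627776? YES
  n = 178: C(178, 7) = 996867063280; 996867063280 < 1099511627776? YES
  n = 179: C(179, 7) = 1037437234460; 1037437234460 < 1099511627776? YES
  n = 180: C(180, 7) = 1079414463600; 1079414463600 < 1099511627776? YES
  n = 181: C(181, 7) = 1122839183400; 1122839183400 < 1099511627776? NO
  n = 182: C(182, 7) = 1167752750736; 1167752750736 < 1099511627776? NO
  n = 183: C(183, 7) = 1214197462413; 1214197462413 < 1099511627776? NO
The largest n with C(n, 7) < 1099511627776 is n = 180 (where E[X] = 67463403975/68719476736 ≈ 0.9817217). Hence R_4(7) > 180, i.e. R_4(7) ≥ 181.

Largest n = 180; hence R_4(7) > 180.


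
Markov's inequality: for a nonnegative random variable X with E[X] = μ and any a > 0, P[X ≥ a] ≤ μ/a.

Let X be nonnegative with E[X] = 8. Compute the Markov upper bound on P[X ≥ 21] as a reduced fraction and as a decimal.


μ = E[X] = 8, a = 21.
Markov: P[X ≥ 21] ≤ μ/a = (8)/21 = 8/21.
Numerically: ≈ 0.3810.
(Since a = 21 > μ = 8.0000, the bound 8/21 is < 1 and informative.)

P[X ≥ 21] ≤ 8/21 ≈ 0.3810.


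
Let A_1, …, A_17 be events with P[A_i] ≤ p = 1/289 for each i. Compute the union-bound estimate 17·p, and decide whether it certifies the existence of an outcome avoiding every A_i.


Union bound: P[∪_{i=1}^{17} A_i] ≤ Σ_i P[A_i] ≤ 17·p = 17·(1/289) = 1/17.
Numerically: 1/17 ≈ 0.058824.
Is 1/17 < 1? YES.
Since P[∪ A_i] ≤ 1/17 < 1, the complement has P[∩ A_i^c] ≥ 1 − 1/17 = 16/17 > 0, so some outcome avoids every A_i.

17·p = 1/17 ≈ 0.058824; existence CERTIFIED by the union bound.


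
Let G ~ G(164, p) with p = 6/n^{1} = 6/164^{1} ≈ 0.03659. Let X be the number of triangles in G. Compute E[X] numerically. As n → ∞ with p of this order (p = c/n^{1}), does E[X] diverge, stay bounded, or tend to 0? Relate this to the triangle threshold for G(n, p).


Number of potential triangles: C(164, 3) = 721764.
Each occurs with probability p³ ≈ (0.03659)³ ≈ 4.896911e-05.
By linearity: E[X] = C(164, 3)·p³ ≈ 721764 · 4.896911e-05 ≈ 35.3441.
Here α = 1, so p = 6/n is exactly at the triangle threshold p ~ 1/n. Asymptotically E[X] → c³/6 = 6³/6 = 36 ≈ 36.0000, a bounded constant. In this regime the triangle count is asymptotically Poisson(c³/6).

E[X] ≈ 35.3441; in regime p = Θ(1/n^{1}) E[X] stays bounded (at the triangle threshold p ~ 1/n).


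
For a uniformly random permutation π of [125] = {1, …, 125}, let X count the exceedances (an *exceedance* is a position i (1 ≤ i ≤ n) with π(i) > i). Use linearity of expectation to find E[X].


Write X = Σ_{i=1}^{125} X_i, where X_i = 1_{π(i) > i}.
For each fixed i, π(i) is uniform over {1, …, 125} (marginal of a uniform permutation), so P[π(i) > i] = (n − i)/n. Summing: Σ_{i=1}^{125} (n − i)/n = (0 + 1 + … + 124)/125 = 125(125 − 1)/(2·125) = (125 − 1)/2.
Hence E[X] = Σ_{i=1}^{125} (125 − i)/125 = 62 ≈ 62.000000.

E[X] = 62 = 62.000000.


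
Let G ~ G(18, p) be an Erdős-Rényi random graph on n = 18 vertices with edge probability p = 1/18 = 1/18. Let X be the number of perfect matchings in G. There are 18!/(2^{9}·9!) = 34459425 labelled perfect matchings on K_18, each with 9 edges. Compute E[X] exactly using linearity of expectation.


K_18 has 18!/(2^{9}·9!) = 34459425 labelled perfect matchings.
For each such perfect matching H, let X_H = 1 if all 9 edges of H are present in G. Then P[X_H = 1] = p^{9} = (1/18)^{9} = 1/198359290368.
By linearity of expectation: E[X] = Σ_H E[X_H] = 34459425 · p^{9} = 34459425 · 1/198359290368 = 425425/2448880128.
Numerically: E[X] ≈ 0.00017372.

E[X] = 34459425 · (1/18)^{9} = 425425/2448880128 ≈ 0.00017372.


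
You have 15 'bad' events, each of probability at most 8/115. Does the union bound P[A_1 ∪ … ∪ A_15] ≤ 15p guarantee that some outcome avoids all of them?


Union bound: P[∪_{i=1}^{15} A_i] ≤ Σ_i P[A_i] ≤ 15·p = 15·(8/115) = 24/23.
Numerically: 24/23 ≈ 1.0434783.
Is 24/23 < 1? NO.
Since the bound 24/23 is ≥ 1, the union bound is uninformative here; it does NOT by itself certify existence.

15·p = 24/23 ≈ 1.0434783; existence NOT certified by the union bound.


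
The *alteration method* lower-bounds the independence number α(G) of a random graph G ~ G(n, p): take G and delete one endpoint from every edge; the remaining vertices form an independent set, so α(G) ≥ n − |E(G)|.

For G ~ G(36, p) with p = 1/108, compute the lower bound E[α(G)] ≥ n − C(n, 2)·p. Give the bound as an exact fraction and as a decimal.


E[|E(G)|] = C(36, 2)·p = 630 · (1/108) = 35/6.
E[α(G)] ≥ n − E[|E(G)|] = 36 − 35/6 = 181/6.
Numerically: ≈ 30.167.
(This is only a lower bound; the true E[α(G)] may be larger.)

E[α(G)] ≥ 181/6 ≈ 30.167.


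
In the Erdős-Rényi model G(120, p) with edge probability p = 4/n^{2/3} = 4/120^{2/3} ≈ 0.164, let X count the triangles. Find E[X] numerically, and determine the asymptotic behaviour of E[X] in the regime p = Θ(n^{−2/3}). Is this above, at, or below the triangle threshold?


Number of potential triangles: C(120, 3) = 280840.
Each occurs with probability p³ ≈ (0.164)³ ≈ 4.44444e-03.
By linearity: E[X] = C(120, 3)·p³ ≈ 280840 · 4.44444e-03 ≈ 1248.178.
Since α = 2/3 < 1, p = c/n^{2/3} ≫ 1/n is above the triangle threshold p ~ 1/n. Asymptotically E[X] ~ (c³/6)·n^{3(1−α)} = (4³/6)·n^{1} → ∞; triangles are abundant w.h.p.

E[X] ≈ 1248.178; in regime p = Θ(1/n^{2/3}) E[X] diverges (above the triangle threshold p ~ 1/n).


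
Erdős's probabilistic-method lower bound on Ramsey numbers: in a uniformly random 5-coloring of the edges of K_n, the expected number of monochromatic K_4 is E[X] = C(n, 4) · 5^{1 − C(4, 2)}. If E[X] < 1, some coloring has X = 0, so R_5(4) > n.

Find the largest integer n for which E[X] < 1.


We need C(n, 4) · 5^{1 − 6} < 1, i.e. C(n, 4) < 5^{6 − 1} = 3125.
Check values of n near the boundary:
  n = 14: C(14, 4) = 1001; 1001 < 3125? YES
  n = 15: C(15, 4) = 1365; 1365 < 3125? YES
  n = 16: C(16, 4) = 1820; 1820 < 3125? YES
  n = 17: C(17, 4) = 2380; 2380 < 3125? YES
  n = 18: C(18, 4) = 3060; 3060 < 3125? YES
  n = 19: C(19, 4) = 3876; 3876 < 3125? NO
  n = 20: C(20, 4) = 4845; 4845 < 3125? NO
  n = 21: C(21, 4) = 5985; 5985 < 3125? NO
The largest n with C(n, 4) < 3125 is n = 18 (where E[X] = 612/625 ≈ 0.97920). Hence R_5(4) > 18, i.e. R_5(4) ≥ 19.

Largest n = 18; hence R_5(4) > 18.


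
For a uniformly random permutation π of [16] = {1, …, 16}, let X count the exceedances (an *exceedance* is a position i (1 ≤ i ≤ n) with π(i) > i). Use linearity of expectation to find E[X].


Write X = Σ_{i=1}^{16} X_i, where X_i = 1_{π(i) > i}.
For each fixed i, π(i) is uniform over {1, …, 16} (marginal of a uniform permutation), so P[π(i) > i] = (n − i)/n. Summing: Σ_{i=1}^{16} (n − i)/n = (0 + 1 + … + 15)/16 = 16(16 − 1)/(2·16) = (16 − 1)/2.
Hence E[X] = Σ_{i=1}^{16} (16 − i)/16 = 15/2 ≈ 7.50000.

E[X] = 15/2 = 7.50000.


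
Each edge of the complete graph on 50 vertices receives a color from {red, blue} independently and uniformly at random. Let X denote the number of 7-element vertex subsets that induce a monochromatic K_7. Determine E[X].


Let X = Σ_S X_S over the C(50, 7) = 99884400 subsets S of size 7, where X_S = 1 if the K_7 on S is monochromatic.
For a fixed S, the K_7 on S has C(7, 2) = 21 edges. P[all 21 edges red] = (1/2)^21, and likewise for blue, so P[monochromatic] = 2·(1/2)^21 = 2^{1 − 21} = 1/1048576.
By linearity: E[X] = C(50, 7) · 2^{1 − 21} = 99884400 · 1/1048576 = 6242775/65536.
Numerically: E[X] ≈ 95.25719.

E[X] = C(50,7)·2^(1−C(7,2)) = 6242775/65536 ≈ 95.25719.


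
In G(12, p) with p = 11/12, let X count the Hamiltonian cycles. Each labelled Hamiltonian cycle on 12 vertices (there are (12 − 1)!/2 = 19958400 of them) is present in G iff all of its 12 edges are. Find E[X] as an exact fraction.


K_12 has (12 − 1)!/2 = 19958400 labelled Hamiltonian cycles.
For each such Hamiltonian cycle H, let X_H = 1 if all 12 edges of H are present in G. Then P[X_H = 1] = p^{12} = (11/12)^{12} = 3138428376721/8916100448256.
Summing the indicators: E[X] = Σ_H E[X_H] = 19958400 · p^{12} = 19958400 · 3138428376721/8916100448256 = 6041474625187925/859963392.
Numerically: E[X] ≈ 7.0253e+06.

E[X] = 19958400 · (11/12)^{12} = 6041474625187925/859963392 ≈ 7.0253e+06.


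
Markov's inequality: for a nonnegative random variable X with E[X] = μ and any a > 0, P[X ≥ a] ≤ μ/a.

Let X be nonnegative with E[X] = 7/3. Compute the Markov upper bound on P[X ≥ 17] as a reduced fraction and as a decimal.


μ = E[X] = 7/3, a = 17.
Markov: P[X ≥ 17] ≤ μ/a = (7/3)/17 = 7/51.
Numerically: ≈ 0.137255.
(Since a = 17 > μ = 2.333333, the bound 7/51 is < 1 and informative.)

P[X ≥ 17] ≤ 7/51 ≈ 0.137255.


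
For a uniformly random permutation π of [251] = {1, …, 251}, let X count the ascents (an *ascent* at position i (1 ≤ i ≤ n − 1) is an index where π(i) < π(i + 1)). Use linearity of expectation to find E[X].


Write X = Σ X_I over i = 1, …, 250, with X_I the indicator of one ascent.
There are 250 indicators.
For each fixed i, the pair (π(i), π(i+1)) is a uniformly random ordered pair of distinct values from {1, …, 251}; by symmetry P[π(i) < π(i+1)] = 1/2.
By linearity: E[X] = 250 · (1/2) = (251 − 1) · (1/2) = 125 ≈ 125.000000.

E[X] = 125 = 125.000000.


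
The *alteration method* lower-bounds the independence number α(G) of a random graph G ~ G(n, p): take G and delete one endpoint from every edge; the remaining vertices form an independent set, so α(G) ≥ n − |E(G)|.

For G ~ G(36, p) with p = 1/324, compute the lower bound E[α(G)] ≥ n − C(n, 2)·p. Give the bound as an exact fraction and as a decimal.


E[|E(G)|] = C(36, 2)·p = 630 · (1/324) = 35/18.
E[α(G)] ≥ n − E[|E(G)|] = 36 − 35/18 = 613/18.
Numerically: ≈ 34.056.
(This is only a lower bound; the true E[α(G)] may be larger.)

E[α(G)] ≥ 613/18 ≈ 34.056.


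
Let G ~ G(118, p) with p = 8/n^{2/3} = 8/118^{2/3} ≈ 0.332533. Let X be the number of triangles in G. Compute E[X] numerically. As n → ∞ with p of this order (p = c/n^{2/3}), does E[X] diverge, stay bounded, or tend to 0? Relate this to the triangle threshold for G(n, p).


Number of potential triangles: C(118, 3) = 266916.
Each occurs with probability p³ ≈ (0.332533)³ ≈ 3.67710428e-02.
By linearity: E[X] = C(118, 3)·p³ ≈ 266916 · 3.67710428e-02 ≈ 9814.779661.
Since α = 2/3 < 1, p = c/n^{2/3} ≫ 1/n is above the triangle threshold p ~ 1/n. Asymptotically E[X] ~ (c³/6)·n^{3(1−α)} = (8³/6)·n^{1} → ∞; triangles are abundant w.h.p.

E[X] ≈ 9814.779661; in regime p = Θ(1/n^{2/3}) E[X] diverges (above the triangle threshold p ~ 1/n).


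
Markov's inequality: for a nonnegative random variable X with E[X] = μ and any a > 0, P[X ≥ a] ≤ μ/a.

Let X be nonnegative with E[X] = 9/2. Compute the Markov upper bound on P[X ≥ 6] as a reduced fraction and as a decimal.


μ = E[X] = 9/2, a = 6.
Markov: P[X ≥ 6] ≤ μ/a = (9/2)/6 = 3/4.
Numerically: ≈ 0.7500.
(Since a = 6 > μ = 4.5000, the bound 3/4 is < 1 and informative.)

P[X ≥ 6] ≤ 3/4 ≈ 0.7500.


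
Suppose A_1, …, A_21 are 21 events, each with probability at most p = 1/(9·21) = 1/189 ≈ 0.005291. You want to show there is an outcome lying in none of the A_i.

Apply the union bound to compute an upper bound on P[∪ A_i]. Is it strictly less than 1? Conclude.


Union bound: P[∪_{i=1}^{21} A_i] ≤ Σ_i P[A_i] ≤ 21·p = 21·(1/189) = 1/9.
Numerically: 1/9 ≈ 0.111111.
Is 1/9 < 1? YES.
Since P[∪ A_i] ≤ 1/9 < 1, the complement has P[∩ A_i^c] ≥ 1 − 1/9 = 8/9 > 0, so some outcome avoids every A_i.

21·p = 1/9 ≈ 0.111111; existence CERTIFIED by the union bound.


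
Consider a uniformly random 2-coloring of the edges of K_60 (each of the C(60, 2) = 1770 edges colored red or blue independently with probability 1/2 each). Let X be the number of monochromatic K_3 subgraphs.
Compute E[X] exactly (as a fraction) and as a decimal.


Let X = Σ_S X_S over the C(60, 3) = 34220 subsets S of size 3, where X_S = 1 if the K_3 on S is monochromatic.
For a fixed S, the K_3 on S has C(3, 2) = 3 edges. P[all 3 edges red] = (1/2)^3, and likewise for blue, so P[monochromatic] = 2·(1/2)^3 = 2^{1 − 3} = 1/4.
By linearity: E[X] = C(60, 3) · 2^{1 − 3} = 34220 · 1/4 = 8555.
Numerically: E[X] ≈ 8555.00000.

E[X] = C(60,3)·2^(1−C(3,2)) = 8555 ≈ 8555.00000.


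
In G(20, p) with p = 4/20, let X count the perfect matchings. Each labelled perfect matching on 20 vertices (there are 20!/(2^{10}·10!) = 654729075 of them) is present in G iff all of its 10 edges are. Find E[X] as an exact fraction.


K_20 has 20!/(2^{10}·10!) = 654729075 labelled perfect matchings.
For each such perfect matching H, let X_H = 1 if all 10 edges of H are present in G. Then P[X_H = 1] = p^{10} = (1/5)^{10} = 1/9765625.
By linearity of expectation: E[X] = Σ_H E[X_H] = 654729075 · p^{10} = 654729075 · 1/9765625 = 26189163/390625.
Numerically: E[X] ≈ 67.

E[X] = 654729075 · (1/5)^{10} = 26189163/390625 ≈ 67.


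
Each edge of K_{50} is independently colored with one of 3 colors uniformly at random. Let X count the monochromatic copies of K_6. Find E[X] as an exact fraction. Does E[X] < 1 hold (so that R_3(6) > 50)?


E[X] = C(50, 6) · 3^{1 − 15} = 15890700 · 3^{−14} = 15890700/4782969.
As a reduced fraction: E[X] = 5296900/1594323 ≈ 3.32235.
Is E[X] < 1? NO.
Since E[X] ≥ 1, the first-moment bound is inconclusive at n = 50; it does NOT by itself certify R_3(6) > 50.

E[X] = 5296900/1594323 ≈ 3.32235; E[X] ≥ 1; first-moment method inconclusive here.


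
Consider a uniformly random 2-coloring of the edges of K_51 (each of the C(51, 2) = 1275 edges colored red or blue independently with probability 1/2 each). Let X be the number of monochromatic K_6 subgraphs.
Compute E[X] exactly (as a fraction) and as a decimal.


Let X = Σ_S X_S over the C(51, 6) = 18009460 subsets S of size 6, where X_S = 1 if the K_6 on S is monochromatic.
For a fixed S, the K_6 on S has C(6, 2) = 15 edges. P[all 15 edges red] = (1/2)^15, and likewise for blue, so P[monochromatic] = 2·(1/2)^15 = 2^{1 − 15} = 1/16384.
Summing: E[X] = C(51, 6) · 2^{1 − 15} = 18009460 · 1/16384 = 4502365/4096.
Numerically: E[X] ≈ 1099.2102.

E[X] = C(51,6)·2^(1−C(6,2)) = 4502365/4096 ≈ 1099.2102.


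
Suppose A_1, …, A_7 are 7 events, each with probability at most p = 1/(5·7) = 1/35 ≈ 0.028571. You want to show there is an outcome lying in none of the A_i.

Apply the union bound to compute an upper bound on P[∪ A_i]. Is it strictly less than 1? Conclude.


Union bound: P[∪_{i=1}^{7} A_i] ≤ Σ_i P[A_i] ≤ 7·p = 7·(1/35) = 1/5.
Numerically: 1/5 ≈ 0.200000.
Is 1/5 < 1? YES.
Since P[∪ A_i] ≤ 1/5 < 1, the complement has P[∩ A_i^c] ≥ 1 − 1/5 = 4/5 > 0, so some outcome avoids every A_i.

7·p = 1/5 ≈ 0.200000; existence CERTIFIED by the union bound.


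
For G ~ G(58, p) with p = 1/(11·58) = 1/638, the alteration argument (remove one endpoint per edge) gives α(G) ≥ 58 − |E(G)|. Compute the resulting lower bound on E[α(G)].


E[|E(G)|] = C(58, 2)·p = 1653 · (1/638) = 57/22.
E[α(G)] ≥ n − E[|E(G)|] = 58 − 57/22 = 1219/22.
Numerically: ≈ 55.409.
(This is only a lower bound; the true E[α(G)] may be larger.)

E[α(G)] ≥ 1219/22 ≈ 55.409.


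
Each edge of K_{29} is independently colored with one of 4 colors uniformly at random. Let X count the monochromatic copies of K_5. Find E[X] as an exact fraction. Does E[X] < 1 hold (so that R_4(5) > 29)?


E[X] = C(29, 5) · 4^{1 − 10} = 118755 · 4^{−9} = 118755/262144.
As a reduced fraction: E[X] = 118755/262144 ≈ 0.453014.
Is E[X] < 1? YES.
Since E[X] < 1, there exists a 4-coloring of K_{29} with no monochromatic K_5; hence R_4(5) > 29.

E[X] = 118755/262144 ≈ 0.453014; E[X] < 1, so R_4(5) > 29.


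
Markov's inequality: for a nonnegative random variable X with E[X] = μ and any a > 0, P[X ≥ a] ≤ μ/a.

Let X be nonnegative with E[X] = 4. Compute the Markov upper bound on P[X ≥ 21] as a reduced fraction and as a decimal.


μ = E[X] = 4, a = 21.
Markov: P[X ≥ 21] ≤ μ/a = (4)/21 = 4/21.
Numerically: ≈ 0.190.
(Since a = 21 > μ = 4.000, the bound 4/21 is < 1 and informative.)

P[X ≥ 21] ≤ 4/21 ≈ 0.190.


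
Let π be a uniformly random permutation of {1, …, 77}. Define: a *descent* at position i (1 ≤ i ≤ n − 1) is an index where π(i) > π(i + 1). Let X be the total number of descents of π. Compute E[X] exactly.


Write X = Σ X_I over i = 1, …, 76, with X_I the indicator of one descent.
There are 76 indicators.
For each fixed i, the pair (π(i), π(i+1)) is a uniformly random ordered pair of distinct values from {1, …, 77}; by symmetry P[π(i) > π(i+1)] = 1/2.
By linearity: E[X] = 76 · (1/2) = (77 − 1) · (1/2) = 38 ≈ 38.000000.

E[X] = 38 = 38.000000.
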